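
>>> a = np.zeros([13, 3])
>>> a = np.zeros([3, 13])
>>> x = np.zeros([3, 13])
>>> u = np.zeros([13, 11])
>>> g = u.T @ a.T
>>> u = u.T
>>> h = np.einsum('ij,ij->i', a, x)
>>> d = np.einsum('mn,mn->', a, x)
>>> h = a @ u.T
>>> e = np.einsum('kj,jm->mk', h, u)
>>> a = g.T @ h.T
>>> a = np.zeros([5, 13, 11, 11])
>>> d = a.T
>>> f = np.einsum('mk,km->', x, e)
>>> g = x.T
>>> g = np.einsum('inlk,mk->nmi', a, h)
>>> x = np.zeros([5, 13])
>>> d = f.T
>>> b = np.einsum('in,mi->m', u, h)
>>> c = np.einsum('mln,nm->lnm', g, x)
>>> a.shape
(5, 13, 11, 11)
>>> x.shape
(5, 13)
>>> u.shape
(11, 13)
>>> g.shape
(13, 3, 5)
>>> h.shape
(3, 11)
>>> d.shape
()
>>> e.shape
(13, 3)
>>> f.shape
()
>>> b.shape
(3,)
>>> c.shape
(3, 5, 13)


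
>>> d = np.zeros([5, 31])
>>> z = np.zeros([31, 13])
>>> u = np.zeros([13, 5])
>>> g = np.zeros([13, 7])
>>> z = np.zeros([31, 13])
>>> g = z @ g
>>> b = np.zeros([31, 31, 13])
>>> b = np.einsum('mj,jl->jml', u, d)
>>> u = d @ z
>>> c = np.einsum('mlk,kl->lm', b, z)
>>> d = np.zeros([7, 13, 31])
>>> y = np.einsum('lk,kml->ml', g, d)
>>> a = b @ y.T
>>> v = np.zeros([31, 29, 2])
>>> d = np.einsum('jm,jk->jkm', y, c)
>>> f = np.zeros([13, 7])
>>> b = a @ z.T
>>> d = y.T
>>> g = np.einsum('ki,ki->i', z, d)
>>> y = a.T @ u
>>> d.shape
(31, 13)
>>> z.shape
(31, 13)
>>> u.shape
(5, 13)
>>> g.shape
(13,)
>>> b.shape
(5, 13, 31)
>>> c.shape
(13, 5)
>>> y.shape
(13, 13, 13)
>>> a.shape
(5, 13, 13)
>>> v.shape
(31, 29, 2)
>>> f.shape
(13, 7)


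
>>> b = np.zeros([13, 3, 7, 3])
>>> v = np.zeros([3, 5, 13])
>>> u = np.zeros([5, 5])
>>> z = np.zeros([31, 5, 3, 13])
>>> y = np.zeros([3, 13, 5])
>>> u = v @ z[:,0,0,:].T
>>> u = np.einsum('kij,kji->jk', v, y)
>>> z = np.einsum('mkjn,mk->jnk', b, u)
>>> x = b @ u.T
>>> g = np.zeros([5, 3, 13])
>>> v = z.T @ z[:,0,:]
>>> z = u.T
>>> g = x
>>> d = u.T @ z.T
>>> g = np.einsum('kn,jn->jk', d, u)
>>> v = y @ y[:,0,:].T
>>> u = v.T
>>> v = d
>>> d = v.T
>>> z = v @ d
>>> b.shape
(13, 3, 7, 3)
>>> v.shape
(3, 3)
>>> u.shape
(3, 13, 3)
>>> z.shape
(3, 3)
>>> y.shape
(3, 13, 5)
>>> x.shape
(13, 3, 7, 13)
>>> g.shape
(13, 3)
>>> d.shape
(3, 3)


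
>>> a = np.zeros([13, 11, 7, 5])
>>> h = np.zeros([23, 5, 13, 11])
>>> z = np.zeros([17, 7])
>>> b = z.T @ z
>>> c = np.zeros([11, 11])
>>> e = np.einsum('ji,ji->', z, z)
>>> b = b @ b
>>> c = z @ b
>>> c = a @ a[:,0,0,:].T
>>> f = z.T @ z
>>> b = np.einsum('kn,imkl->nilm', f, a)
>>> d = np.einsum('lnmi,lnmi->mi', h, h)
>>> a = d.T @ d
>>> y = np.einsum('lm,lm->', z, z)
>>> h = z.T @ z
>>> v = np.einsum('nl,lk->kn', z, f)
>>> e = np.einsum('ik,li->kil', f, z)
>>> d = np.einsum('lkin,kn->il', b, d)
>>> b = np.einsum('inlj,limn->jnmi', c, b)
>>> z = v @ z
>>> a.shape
(11, 11)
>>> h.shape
(7, 7)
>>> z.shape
(7, 7)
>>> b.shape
(13, 11, 5, 13)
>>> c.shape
(13, 11, 7, 13)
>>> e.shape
(7, 7, 17)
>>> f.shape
(7, 7)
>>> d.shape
(5, 7)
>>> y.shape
()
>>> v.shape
(7, 17)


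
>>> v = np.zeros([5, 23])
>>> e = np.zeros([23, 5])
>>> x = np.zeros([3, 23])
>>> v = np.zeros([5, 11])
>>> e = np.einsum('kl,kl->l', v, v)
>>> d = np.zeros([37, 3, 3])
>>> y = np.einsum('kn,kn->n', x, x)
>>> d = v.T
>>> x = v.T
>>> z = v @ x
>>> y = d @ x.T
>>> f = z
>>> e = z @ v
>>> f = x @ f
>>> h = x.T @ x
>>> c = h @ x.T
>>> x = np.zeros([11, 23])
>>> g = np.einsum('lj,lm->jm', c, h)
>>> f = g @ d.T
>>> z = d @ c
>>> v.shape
(5, 11)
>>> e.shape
(5, 11)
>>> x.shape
(11, 23)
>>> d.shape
(11, 5)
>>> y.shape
(11, 11)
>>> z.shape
(11, 11)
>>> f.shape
(11, 11)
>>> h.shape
(5, 5)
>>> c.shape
(5, 11)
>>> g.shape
(11, 5)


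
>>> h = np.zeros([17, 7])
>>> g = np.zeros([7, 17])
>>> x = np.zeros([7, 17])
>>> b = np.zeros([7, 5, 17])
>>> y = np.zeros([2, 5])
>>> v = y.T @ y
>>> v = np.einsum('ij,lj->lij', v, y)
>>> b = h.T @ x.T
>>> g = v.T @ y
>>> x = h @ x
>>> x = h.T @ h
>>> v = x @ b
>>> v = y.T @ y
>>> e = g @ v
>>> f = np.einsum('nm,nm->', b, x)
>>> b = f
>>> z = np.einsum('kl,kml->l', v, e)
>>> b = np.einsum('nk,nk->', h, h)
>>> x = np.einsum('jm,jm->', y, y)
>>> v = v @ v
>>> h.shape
(17, 7)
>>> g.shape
(5, 5, 5)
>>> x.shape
()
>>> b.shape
()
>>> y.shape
(2, 5)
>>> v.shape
(5, 5)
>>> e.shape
(5, 5, 5)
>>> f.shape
()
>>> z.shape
(5,)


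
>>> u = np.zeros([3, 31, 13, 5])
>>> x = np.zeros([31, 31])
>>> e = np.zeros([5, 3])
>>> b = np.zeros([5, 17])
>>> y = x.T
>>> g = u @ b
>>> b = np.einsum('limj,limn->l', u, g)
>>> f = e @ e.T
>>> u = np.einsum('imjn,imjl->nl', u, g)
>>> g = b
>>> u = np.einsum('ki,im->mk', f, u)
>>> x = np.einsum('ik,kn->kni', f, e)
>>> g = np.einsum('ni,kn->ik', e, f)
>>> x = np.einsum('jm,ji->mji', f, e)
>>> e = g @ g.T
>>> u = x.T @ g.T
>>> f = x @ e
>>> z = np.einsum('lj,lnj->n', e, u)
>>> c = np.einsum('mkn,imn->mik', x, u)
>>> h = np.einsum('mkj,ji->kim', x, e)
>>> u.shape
(3, 5, 3)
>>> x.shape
(5, 5, 3)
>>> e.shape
(3, 3)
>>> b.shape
(3,)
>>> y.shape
(31, 31)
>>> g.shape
(3, 5)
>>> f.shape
(5, 5, 3)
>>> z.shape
(5,)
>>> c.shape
(5, 3, 5)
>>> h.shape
(5, 3, 5)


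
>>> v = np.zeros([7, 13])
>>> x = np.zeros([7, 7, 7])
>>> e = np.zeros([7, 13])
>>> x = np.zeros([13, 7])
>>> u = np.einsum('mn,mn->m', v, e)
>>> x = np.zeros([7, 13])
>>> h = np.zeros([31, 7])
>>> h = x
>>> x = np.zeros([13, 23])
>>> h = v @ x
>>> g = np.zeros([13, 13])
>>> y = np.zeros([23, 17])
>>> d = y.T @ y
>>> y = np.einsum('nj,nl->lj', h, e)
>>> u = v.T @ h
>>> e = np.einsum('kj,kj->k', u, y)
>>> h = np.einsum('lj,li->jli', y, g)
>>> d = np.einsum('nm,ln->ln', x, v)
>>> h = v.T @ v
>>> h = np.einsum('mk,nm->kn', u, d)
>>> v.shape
(7, 13)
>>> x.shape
(13, 23)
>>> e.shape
(13,)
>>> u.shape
(13, 23)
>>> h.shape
(23, 7)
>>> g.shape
(13, 13)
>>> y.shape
(13, 23)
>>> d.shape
(7, 13)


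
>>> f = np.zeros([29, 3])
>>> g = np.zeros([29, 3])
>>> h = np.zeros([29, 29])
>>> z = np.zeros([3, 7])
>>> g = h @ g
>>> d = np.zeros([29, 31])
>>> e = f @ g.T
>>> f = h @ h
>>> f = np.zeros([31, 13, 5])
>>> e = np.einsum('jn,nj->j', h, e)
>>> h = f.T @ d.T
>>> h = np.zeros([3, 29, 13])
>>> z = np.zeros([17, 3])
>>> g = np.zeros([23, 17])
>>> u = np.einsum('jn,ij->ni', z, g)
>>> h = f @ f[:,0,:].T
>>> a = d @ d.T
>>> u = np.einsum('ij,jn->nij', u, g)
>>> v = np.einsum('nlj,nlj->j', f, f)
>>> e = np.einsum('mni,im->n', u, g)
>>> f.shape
(31, 13, 5)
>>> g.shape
(23, 17)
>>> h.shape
(31, 13, 31)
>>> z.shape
(17, 3)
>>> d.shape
(29, 31)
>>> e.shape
(3,)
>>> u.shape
(17, 3, 23)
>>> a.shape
(29, 29)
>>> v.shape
(5,)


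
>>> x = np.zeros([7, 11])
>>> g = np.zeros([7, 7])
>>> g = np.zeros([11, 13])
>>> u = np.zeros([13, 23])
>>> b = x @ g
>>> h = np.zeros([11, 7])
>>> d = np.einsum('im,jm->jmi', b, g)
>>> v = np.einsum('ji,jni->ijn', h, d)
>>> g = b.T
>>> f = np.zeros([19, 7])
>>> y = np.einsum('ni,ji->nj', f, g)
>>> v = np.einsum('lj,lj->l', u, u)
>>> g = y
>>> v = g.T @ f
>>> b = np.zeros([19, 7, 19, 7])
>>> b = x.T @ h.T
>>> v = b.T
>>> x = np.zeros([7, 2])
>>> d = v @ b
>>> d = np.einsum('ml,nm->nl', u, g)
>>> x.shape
(7, 2)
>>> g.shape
(19, 13)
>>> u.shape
(13, 23)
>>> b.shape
(11, 11)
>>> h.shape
(11, 7)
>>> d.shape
(19, 23)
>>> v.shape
(11, 11)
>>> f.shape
(19, 7)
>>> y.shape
(19, 13)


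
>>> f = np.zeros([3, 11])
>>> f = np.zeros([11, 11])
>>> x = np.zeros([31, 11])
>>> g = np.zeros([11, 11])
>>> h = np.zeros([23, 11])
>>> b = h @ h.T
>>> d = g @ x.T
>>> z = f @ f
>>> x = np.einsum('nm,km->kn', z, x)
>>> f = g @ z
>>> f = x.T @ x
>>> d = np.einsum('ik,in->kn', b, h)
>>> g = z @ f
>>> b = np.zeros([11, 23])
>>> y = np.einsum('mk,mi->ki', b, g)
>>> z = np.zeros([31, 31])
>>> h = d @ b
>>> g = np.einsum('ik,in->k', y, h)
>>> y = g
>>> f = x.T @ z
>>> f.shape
(11, 31)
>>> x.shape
(31, 11)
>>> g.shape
(11,)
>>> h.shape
(23, 23)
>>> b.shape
(11, 23)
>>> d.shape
(23, 11)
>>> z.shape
(31, 31)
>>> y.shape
(11,)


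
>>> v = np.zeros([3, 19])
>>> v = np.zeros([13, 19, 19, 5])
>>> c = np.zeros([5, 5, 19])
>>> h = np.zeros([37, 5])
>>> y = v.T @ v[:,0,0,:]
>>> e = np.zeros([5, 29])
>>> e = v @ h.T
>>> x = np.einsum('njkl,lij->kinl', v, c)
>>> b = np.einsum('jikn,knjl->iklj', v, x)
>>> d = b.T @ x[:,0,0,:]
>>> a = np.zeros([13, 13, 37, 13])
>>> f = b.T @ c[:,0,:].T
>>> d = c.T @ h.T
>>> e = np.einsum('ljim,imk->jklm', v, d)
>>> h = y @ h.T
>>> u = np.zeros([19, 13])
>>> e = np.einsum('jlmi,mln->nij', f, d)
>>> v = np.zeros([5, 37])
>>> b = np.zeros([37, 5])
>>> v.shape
(5, 37)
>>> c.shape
(5, 5, 19)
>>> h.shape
(5, 19, 19, 37)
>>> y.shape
(5, 19, 19, 5)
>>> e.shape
(37, 5, 13)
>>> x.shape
(19, 5, 13, 5)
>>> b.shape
(37, 5)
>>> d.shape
(19, 5, 37)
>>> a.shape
(13, 13, 37, 13)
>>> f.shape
(13, 5, 19, 5)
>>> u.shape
(19, 13)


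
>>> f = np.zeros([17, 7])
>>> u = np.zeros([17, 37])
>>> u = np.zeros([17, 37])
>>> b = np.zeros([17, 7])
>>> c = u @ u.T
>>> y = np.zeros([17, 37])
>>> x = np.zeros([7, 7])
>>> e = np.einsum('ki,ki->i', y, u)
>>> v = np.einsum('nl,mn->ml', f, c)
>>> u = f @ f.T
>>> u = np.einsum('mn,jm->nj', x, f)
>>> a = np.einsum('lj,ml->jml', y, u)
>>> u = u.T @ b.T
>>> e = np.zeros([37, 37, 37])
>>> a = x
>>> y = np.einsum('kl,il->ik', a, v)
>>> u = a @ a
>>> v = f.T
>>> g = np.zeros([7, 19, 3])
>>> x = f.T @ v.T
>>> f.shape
(17, 7)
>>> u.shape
(7, 7)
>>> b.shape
(17, 7)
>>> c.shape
(17, 17)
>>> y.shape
(17, 7)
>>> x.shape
(7, 7)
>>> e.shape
(37, 37, 37)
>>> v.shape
(7, 17)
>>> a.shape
(7, 7)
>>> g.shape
(7, 19, 3)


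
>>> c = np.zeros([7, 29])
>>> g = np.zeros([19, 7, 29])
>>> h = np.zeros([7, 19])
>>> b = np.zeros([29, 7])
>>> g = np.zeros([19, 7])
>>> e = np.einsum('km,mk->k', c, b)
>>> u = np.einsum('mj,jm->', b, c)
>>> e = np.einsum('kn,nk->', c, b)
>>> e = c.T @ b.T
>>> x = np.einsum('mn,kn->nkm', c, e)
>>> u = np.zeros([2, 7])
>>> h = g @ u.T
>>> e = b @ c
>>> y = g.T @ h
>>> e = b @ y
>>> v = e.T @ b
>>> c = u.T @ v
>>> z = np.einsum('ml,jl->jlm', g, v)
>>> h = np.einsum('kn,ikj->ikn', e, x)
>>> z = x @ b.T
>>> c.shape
(7, 7)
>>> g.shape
(19, 7)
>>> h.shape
(29, 29, 2)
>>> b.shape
(29, 7)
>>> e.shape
(29, 2)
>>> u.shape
(2, 7)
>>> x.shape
(29, 29, 7)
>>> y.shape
(7, 2)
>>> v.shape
(2, 7)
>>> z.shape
(29, 29, 29)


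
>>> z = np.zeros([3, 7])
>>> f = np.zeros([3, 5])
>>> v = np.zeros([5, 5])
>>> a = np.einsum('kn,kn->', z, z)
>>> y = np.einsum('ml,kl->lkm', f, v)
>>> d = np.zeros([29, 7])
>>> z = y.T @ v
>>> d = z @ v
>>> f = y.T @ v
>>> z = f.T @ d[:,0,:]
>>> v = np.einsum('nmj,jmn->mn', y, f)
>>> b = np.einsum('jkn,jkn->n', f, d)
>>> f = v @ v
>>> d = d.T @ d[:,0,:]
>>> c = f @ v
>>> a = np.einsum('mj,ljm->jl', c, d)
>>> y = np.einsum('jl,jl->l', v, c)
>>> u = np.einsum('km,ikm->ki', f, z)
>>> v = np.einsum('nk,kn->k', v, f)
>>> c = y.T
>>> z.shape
(5, 5, 5)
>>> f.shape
(5, 5)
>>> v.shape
(5,)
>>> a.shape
(5, 5)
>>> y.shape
(5,)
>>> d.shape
(5, 5, 5)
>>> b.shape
(5,)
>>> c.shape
(5,)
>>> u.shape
(5, 5)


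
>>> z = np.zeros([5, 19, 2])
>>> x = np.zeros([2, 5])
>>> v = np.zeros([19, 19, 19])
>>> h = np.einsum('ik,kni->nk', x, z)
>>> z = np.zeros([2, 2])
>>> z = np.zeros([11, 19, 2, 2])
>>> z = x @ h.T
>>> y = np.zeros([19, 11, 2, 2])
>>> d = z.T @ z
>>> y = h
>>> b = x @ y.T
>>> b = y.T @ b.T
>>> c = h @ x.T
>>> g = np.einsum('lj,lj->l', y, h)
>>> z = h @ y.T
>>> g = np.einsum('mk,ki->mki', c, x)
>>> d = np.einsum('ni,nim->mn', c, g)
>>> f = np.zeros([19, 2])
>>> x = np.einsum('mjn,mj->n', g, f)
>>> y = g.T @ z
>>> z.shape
(19, 19)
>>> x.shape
(5,)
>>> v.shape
(19, 19, 19)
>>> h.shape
(19, 5)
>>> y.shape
(5, 2, 19)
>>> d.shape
(5, 19)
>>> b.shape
(5, 2)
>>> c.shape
(19, 2)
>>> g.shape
(19, 2, 5)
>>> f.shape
(19, 2)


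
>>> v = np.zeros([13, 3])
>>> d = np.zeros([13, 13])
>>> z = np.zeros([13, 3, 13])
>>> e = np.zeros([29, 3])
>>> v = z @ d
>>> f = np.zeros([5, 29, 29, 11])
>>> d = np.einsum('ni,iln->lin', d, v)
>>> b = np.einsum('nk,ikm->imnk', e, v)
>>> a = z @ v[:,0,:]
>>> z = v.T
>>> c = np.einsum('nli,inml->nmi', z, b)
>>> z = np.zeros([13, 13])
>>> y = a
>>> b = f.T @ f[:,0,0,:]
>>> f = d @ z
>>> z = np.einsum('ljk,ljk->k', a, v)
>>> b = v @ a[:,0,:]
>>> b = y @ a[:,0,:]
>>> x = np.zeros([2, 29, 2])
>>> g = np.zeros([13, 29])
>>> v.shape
(13, 3, 13)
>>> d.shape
(3, 13, 13)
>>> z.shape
(13,)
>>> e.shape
(29, 3)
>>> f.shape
(3, 13, 13)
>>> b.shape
(13, 3, 13)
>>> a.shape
(13, 3, 13)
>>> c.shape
(13, 29, 13)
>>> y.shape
(13, 3, 13)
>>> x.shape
(2, 29, 2)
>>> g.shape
(13, 29)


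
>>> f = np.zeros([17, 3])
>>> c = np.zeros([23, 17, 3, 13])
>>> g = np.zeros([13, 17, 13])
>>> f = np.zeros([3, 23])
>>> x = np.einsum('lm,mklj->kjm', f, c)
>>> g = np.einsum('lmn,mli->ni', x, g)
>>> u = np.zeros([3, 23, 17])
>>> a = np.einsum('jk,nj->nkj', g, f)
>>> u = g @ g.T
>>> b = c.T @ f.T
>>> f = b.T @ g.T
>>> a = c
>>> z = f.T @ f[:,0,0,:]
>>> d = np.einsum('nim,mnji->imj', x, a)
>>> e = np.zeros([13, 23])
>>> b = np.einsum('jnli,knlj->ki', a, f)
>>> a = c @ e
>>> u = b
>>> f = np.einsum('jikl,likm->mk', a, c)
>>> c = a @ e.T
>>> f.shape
(13, 3)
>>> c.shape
(23, 17, 3, 13)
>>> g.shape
(23, 13)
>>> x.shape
(17, 13, 23)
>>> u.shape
(3, 13)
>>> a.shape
(23, 17, 3, 23)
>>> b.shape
(3, 13)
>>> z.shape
(23, 3, 17, 23)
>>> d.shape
(13, 23, 3)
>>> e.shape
(13, 23)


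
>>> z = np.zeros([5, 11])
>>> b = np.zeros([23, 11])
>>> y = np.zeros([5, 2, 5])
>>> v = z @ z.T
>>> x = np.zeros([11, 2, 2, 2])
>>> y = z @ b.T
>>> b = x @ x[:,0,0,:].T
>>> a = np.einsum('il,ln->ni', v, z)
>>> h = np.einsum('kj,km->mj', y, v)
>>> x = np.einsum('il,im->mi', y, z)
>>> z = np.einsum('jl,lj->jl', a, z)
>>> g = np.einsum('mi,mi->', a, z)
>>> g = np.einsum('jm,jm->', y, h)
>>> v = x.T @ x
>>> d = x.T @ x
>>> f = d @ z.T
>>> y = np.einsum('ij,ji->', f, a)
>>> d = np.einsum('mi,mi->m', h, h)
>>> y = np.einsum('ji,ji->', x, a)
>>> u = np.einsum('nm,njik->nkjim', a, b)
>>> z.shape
(11, 5)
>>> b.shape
(11, 2, 2, 11)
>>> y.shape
()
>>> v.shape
(5, 5)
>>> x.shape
(11, 5)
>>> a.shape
(11, 5)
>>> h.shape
(5, 23)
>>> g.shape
()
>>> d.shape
(5,)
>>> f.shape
(5, 11)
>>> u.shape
(11, 11, 2, 2, 5)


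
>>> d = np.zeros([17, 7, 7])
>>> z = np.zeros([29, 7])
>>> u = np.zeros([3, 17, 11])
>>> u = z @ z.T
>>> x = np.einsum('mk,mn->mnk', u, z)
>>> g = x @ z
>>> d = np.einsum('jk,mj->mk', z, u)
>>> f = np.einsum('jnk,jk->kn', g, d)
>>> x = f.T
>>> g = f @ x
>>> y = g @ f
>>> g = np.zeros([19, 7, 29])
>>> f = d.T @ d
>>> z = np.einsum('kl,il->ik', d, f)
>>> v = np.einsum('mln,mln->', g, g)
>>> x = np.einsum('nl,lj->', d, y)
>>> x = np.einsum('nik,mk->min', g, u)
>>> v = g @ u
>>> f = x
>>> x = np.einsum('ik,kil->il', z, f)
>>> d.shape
(29, 7)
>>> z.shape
(7, 29)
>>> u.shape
(29, 29)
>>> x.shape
(7, 19)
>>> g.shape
(19, 7, 29)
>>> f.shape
(29, 7, 19)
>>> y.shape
(7, 7)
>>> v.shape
(19, 7, 29)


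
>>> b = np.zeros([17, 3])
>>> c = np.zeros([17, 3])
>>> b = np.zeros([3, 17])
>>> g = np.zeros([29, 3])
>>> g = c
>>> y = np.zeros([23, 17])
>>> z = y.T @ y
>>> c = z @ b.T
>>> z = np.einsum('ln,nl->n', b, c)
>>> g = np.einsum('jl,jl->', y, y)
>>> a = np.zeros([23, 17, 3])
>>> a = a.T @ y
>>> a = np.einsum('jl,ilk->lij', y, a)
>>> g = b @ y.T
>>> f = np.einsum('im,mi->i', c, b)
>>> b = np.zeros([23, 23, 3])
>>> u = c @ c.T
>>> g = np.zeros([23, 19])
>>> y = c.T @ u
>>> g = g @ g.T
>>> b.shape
(23, 23, 3)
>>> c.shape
(17, 3)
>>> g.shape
(23, 23)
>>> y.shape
(3, 17)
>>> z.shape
(17,)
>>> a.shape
(17, 3, 23)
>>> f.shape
(17,)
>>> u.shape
(17, 17)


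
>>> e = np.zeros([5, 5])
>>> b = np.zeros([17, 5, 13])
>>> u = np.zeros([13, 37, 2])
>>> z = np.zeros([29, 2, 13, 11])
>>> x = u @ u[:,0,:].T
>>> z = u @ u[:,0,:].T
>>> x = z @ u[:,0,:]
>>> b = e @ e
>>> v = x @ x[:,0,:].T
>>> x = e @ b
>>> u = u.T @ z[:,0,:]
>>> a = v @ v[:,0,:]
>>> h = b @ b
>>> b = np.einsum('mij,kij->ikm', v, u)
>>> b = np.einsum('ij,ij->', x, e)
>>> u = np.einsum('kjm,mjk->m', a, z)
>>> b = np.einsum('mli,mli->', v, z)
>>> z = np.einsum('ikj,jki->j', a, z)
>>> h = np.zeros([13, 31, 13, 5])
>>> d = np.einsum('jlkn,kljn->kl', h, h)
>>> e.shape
(5, 5)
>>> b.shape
()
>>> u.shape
(13,)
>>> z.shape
(13,)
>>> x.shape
(5, 5)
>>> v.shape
(13, 37, 13)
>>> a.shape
(13, 37, 13)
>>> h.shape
(13, 31, 13, 5)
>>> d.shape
(13, 31)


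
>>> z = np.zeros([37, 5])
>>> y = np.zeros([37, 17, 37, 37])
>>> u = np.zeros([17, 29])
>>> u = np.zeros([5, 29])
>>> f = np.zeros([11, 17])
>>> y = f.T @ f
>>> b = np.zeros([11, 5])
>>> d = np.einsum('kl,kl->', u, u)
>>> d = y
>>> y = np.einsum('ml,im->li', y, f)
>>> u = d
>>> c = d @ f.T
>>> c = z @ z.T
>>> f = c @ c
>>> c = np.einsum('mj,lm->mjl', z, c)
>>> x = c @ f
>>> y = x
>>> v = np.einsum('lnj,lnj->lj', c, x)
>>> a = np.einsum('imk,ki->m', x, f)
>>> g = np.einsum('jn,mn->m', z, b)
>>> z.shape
(37, 5)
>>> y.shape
(37, 5, 37)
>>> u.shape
(17, 17)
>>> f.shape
(37, 37)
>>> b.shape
(11, 5)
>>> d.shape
(17, 17)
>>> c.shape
(37, 5, 37)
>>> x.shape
(37, 5, 37)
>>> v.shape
(37, 37)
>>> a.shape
(5,)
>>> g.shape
(11,)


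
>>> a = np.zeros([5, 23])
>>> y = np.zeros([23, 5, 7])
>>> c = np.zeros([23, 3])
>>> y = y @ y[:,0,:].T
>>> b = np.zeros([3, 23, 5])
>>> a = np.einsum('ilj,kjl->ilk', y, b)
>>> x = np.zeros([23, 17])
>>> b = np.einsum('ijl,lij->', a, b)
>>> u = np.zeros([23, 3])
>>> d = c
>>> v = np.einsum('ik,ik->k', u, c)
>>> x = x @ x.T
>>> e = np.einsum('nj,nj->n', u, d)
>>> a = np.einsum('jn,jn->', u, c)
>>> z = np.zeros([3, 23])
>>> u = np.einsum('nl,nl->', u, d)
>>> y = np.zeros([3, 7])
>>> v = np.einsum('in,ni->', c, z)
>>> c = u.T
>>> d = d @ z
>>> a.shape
()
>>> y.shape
(3, 7)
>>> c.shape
()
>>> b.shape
()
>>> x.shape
(23, 23)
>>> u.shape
()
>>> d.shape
(23, 23)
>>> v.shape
()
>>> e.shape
(23,)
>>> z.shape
(3, 23)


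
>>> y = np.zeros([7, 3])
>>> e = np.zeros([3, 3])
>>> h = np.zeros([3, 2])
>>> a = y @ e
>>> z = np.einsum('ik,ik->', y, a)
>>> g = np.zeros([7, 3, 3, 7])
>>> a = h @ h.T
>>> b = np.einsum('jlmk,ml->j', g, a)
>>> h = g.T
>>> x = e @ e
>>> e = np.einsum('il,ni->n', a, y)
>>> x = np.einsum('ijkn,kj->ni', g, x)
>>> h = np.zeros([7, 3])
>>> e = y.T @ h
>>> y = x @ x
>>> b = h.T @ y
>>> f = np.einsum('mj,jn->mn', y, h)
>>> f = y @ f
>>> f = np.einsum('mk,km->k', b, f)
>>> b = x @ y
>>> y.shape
(7, 7)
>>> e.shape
(3, 3)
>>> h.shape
(7, 3)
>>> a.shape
(3, 3)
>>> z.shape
()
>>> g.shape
(7, 3, 3, 7)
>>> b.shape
(7, 7)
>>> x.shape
(7, 7)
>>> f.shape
(7,)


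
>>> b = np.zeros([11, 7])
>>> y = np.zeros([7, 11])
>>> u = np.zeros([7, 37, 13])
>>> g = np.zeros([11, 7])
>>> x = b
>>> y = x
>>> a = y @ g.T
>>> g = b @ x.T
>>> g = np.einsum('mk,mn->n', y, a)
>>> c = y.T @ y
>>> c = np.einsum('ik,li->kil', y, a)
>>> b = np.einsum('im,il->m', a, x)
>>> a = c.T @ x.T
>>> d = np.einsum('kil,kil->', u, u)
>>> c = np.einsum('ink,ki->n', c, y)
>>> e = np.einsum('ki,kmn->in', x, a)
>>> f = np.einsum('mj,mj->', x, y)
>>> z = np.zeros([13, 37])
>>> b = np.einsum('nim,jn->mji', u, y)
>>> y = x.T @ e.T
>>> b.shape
(13, 11, 37)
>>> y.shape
(7, 7)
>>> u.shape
(7, 37, 13)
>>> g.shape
(11,)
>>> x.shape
(11, 7)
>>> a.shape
(11, 11, 11)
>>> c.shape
(11,)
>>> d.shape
()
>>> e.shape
(7, 11)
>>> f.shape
()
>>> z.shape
(13, 37)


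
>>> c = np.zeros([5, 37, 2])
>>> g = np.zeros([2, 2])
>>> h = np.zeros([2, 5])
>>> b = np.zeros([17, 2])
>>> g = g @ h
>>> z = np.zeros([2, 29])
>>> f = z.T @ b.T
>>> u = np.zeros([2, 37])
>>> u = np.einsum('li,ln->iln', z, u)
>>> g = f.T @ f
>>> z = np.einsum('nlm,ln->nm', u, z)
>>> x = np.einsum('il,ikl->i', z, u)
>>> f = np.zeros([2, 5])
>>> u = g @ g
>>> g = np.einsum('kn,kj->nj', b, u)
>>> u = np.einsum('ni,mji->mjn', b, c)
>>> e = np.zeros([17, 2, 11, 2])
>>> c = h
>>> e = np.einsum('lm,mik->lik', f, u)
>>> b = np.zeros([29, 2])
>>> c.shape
(2, 5)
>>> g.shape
(2, 17)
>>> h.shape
(2, 5)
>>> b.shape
(29, 2)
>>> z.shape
(29, 37)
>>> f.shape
(2, 5)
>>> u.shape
(5, 37, 17)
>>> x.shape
(29,)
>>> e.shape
(2, 37, 17)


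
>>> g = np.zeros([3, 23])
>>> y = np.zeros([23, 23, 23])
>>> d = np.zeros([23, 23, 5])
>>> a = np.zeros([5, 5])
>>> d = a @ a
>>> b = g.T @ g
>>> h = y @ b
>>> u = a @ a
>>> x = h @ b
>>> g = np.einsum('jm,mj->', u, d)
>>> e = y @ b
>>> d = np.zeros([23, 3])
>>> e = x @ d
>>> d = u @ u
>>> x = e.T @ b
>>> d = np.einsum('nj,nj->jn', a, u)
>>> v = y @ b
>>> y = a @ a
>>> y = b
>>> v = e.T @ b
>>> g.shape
()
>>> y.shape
(23, 23)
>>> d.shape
(5, 5)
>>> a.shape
(5, 5)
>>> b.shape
(23, 23)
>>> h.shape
(23, 23, 23)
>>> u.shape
(5, 5)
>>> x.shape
(3, 23, 23)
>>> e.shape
(23, 23, 3)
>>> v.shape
(3, 23, 23)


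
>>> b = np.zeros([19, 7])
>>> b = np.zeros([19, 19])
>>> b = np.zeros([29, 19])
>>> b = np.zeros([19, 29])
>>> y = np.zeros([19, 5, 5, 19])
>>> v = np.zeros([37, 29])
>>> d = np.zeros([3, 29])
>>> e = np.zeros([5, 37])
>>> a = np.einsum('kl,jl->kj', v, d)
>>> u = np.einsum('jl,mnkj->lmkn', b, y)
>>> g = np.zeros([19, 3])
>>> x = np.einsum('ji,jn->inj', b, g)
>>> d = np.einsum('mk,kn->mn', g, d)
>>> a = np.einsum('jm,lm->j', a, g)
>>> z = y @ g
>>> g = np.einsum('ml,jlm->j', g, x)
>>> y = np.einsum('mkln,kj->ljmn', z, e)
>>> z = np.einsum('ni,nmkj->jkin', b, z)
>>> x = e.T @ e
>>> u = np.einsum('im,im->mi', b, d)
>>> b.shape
(19, 29)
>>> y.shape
(5, 37, 19, 3)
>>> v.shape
(37, 29)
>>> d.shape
(19, 29)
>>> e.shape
(5, 37)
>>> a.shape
(37,)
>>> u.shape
(29, 19)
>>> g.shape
(29,)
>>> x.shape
(37, 37)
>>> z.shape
(3, 5, 29, 19)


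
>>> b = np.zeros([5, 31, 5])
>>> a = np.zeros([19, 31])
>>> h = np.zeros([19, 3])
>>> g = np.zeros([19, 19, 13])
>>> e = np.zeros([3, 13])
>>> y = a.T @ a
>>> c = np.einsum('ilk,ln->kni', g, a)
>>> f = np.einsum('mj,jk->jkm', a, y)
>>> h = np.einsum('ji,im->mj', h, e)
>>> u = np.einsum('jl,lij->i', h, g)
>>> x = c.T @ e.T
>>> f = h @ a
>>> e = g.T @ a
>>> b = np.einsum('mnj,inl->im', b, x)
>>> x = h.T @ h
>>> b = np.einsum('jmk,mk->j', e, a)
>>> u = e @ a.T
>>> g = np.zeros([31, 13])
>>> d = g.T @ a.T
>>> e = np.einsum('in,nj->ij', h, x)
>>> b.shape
(13,)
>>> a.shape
(19, 31)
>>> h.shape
(13, 19)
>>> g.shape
(31, 13)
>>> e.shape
(13, 19)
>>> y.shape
(31, 31)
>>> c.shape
(13, 31, 19)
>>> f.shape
(13, 31)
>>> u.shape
(13, 19, 19)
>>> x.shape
(19, 19)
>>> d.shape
(13, 19)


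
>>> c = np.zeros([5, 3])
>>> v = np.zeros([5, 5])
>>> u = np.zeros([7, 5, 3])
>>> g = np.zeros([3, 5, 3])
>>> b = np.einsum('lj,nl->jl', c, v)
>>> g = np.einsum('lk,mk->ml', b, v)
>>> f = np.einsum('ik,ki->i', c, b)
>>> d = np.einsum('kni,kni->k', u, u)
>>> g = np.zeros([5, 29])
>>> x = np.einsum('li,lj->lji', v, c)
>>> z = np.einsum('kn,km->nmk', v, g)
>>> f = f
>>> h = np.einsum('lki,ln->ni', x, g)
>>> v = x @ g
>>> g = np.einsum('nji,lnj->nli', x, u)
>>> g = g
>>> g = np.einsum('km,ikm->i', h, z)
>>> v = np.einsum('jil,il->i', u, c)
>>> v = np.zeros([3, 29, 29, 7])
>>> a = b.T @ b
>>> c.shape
(5, 3)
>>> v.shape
(3, 29, 29, 7)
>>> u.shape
(7, 5, 3)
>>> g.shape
(5,)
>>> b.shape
(3, 5)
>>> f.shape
(5,)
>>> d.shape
(7,)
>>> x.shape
(5, 3, 5)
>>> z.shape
(5, 29, 5)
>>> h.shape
(29, 5)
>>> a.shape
(5, 5)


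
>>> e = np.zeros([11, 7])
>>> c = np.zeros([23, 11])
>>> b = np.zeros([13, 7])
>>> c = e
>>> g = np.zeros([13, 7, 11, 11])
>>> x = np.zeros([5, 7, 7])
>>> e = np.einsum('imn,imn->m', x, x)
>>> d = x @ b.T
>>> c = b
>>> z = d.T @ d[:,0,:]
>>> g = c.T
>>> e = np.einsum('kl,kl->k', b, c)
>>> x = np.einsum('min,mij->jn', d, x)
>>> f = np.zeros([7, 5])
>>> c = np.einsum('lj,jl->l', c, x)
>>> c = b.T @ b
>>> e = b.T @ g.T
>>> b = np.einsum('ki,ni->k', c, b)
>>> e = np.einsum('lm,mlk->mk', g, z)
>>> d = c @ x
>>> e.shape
(13, 13)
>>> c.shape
(7, 7)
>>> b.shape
(7,)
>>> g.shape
(7, 13)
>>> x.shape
(7, 13)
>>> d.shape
(7, 13)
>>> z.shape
(13, 7, 13)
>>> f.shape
(7, 5)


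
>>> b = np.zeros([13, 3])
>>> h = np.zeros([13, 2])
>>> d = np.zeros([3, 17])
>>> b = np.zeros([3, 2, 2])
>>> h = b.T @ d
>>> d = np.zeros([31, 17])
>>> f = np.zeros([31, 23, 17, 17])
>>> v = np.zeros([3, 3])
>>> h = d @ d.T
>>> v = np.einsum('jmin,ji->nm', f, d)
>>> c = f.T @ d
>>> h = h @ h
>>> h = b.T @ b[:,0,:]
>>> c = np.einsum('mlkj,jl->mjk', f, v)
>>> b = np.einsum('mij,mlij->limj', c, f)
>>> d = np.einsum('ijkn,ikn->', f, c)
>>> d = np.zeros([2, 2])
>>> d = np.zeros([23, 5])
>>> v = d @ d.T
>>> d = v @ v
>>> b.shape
(23, 17, 31, 17)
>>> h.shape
(2, 2, 2)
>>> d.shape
(23, 23)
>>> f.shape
(31, 23, 17, 17)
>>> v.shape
(23, 23)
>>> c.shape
(31, 17, 17)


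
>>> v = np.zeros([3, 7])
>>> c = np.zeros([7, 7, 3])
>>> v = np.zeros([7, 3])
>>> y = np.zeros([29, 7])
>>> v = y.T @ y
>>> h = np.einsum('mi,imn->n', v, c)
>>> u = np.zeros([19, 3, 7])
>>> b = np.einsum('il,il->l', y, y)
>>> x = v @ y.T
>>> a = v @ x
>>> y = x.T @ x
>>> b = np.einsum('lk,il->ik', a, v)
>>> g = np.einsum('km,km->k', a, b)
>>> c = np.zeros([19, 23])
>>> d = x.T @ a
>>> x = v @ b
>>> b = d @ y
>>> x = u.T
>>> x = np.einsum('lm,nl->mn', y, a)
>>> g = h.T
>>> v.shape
(7, 7)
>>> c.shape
(19, 23)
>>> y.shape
(29, 29)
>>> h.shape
(3,)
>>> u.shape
(19, 3, 7)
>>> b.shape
(29, 29)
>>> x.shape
(29, 7)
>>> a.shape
(7, 29)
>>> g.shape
(3,)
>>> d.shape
(29, 29)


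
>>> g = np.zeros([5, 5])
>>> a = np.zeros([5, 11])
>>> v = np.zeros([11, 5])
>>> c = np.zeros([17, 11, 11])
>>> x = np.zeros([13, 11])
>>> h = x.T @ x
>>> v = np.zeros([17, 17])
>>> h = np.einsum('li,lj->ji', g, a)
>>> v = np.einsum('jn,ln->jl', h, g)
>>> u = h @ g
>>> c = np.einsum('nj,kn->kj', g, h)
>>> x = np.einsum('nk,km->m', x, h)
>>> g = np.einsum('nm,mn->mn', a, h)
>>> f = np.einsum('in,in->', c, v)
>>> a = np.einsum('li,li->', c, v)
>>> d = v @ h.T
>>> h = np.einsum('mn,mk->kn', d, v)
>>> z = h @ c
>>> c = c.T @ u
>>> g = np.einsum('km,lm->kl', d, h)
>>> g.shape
(11, 5)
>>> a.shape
()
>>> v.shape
(11, 5)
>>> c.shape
(5, 5)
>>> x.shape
(5,)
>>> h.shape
(5, 11)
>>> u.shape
(11, 5)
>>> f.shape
()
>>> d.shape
(11, 11)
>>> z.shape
(5, 5)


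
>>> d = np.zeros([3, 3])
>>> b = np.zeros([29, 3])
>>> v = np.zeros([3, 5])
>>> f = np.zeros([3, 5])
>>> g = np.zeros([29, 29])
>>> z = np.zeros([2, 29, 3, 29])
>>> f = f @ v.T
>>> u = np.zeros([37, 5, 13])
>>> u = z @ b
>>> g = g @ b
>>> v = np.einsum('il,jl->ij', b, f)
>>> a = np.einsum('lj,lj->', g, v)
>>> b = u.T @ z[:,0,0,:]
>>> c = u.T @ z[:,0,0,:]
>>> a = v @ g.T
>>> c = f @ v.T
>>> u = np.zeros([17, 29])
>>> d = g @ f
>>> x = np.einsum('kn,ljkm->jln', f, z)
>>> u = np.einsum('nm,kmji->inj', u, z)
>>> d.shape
(29, 3)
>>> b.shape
(3, 3, 29, 29)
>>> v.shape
(29, 3)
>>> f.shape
(3, 3)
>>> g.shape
(29, 3)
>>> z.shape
(2, 29, 3, 29)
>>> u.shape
(29, 17, 3)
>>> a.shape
(29, 29)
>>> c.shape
(3, 29)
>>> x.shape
(29, 2, 3)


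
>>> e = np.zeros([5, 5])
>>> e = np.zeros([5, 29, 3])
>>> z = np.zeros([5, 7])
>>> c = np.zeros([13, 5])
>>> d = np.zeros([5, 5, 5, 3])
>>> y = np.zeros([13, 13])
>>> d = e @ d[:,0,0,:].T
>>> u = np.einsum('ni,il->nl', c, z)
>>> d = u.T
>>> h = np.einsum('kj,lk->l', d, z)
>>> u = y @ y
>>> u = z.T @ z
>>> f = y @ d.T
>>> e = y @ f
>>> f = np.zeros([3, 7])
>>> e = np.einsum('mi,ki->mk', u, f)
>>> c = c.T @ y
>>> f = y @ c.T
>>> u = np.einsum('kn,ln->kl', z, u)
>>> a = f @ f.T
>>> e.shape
(7, 3)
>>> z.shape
(5, 7)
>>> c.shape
(5, 13)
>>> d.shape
(7, 13)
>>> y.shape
(13, 13)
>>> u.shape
(5, 7)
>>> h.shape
(5,)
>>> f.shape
(13, 5)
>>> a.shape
(13, 13)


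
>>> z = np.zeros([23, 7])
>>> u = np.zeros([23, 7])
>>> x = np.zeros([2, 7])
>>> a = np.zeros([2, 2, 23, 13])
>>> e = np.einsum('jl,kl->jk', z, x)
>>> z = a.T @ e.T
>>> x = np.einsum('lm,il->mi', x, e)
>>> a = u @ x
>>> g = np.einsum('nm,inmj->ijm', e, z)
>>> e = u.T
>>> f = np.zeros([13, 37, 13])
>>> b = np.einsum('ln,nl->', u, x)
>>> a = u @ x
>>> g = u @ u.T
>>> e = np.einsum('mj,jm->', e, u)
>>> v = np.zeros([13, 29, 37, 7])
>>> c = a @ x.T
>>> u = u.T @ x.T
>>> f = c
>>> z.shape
(13, 23, 2, 23)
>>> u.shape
(7, 7)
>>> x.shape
(7, 23)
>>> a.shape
(23, 23)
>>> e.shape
()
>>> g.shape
(23, 23)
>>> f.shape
(23, 7)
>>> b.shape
()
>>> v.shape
(13, 29, 37, 7)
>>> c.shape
(23, 7)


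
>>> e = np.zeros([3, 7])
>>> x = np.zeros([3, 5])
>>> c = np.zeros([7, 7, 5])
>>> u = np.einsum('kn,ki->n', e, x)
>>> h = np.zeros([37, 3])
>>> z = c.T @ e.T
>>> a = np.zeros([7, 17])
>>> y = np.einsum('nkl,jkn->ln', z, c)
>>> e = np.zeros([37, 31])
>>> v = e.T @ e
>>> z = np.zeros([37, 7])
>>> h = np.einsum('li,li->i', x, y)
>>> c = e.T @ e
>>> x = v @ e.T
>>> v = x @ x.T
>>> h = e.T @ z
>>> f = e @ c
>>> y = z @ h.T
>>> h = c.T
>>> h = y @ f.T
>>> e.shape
(37, 31)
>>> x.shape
(31, 37)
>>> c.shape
(31, 31)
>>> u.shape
(7,)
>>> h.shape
(37, 37)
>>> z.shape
(37, 7)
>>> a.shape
(7, 17)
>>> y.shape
(37, 31)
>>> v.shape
(31, 31)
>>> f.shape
(37, 31)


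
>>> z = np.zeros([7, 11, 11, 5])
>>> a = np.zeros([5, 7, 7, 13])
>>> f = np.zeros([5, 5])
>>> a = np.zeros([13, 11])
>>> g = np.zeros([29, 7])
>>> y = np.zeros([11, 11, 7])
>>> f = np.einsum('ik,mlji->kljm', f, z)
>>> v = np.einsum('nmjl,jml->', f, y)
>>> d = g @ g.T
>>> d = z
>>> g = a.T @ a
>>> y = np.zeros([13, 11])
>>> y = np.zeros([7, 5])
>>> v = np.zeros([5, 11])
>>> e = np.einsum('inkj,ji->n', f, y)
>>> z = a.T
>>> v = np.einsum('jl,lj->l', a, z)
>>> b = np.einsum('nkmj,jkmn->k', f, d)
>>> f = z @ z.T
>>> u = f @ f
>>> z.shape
(11, 13)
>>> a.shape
(13, 11)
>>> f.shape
(11, 11)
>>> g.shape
(11, 11)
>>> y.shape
(7, 5)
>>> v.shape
(11,)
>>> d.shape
(7, 11, 11, 5)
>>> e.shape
(11,)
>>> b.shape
(11,)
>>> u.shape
(11, 11)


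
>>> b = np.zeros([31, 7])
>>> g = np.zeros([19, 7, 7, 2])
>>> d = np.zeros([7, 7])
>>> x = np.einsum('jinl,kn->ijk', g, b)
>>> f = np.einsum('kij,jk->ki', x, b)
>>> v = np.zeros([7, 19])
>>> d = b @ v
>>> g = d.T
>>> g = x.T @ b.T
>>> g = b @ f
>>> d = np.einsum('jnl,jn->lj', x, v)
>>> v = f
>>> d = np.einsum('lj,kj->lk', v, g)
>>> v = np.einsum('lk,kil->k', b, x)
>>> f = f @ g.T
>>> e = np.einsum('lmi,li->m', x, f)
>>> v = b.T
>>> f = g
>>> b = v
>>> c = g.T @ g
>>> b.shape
(7, 31)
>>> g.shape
(31, 19)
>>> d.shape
(7, 31)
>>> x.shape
(7, 19, 31)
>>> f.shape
(31, 19)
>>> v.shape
(7, 31)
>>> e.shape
(19,)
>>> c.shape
(19, 19)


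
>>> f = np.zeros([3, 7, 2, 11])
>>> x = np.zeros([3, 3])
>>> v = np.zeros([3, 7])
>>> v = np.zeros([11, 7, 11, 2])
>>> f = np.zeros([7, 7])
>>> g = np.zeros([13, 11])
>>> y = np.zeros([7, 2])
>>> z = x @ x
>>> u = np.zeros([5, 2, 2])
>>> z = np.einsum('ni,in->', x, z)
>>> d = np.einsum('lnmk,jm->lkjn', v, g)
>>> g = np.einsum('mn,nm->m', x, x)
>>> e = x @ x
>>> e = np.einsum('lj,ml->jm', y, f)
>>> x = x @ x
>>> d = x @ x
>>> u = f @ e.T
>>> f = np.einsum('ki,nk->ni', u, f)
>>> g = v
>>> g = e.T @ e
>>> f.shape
(7, 2)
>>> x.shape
(3, 3)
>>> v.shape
(11, 7, 11, 2)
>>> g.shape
(7, 7)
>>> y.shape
(7, 2)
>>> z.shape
()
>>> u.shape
(7, 2)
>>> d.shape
(3, 3)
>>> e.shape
(2, 7)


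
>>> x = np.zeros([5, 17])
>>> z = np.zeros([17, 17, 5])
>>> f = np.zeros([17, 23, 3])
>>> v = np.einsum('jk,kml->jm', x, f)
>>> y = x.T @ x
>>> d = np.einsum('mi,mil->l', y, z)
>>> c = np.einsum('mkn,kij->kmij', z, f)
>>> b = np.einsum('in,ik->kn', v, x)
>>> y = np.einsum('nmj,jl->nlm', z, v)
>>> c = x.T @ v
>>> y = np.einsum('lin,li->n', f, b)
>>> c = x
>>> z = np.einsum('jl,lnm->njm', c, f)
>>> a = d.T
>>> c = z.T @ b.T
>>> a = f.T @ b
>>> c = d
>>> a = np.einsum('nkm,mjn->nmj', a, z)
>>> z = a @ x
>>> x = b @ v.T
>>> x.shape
(17, 5)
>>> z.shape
(3, 23, 17)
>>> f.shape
(17, 23, 3)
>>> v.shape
(5, 23)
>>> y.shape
(3,)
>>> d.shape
(5,)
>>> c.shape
(5,)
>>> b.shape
(17, 23)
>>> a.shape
(3, 23, 5)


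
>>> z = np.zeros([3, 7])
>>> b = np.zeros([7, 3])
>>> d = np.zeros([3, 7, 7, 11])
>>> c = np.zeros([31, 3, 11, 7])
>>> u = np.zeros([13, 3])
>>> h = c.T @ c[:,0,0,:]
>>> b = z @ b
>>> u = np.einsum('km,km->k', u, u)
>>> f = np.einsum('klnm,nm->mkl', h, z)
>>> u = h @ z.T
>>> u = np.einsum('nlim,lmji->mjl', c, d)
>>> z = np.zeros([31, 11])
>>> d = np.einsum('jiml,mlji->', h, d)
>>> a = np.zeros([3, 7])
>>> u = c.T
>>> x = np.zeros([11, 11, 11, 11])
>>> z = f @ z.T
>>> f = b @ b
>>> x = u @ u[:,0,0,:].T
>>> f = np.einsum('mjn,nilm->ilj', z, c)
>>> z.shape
(7, 7, 31)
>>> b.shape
(3, 3)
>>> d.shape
()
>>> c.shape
(31, 3, 11, 7)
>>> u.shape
(7, 11, 3, 31)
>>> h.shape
(7, 11, 3, 7)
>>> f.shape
(3, 11, 7)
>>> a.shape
(3, 7)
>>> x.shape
(7, 11, 3, 7)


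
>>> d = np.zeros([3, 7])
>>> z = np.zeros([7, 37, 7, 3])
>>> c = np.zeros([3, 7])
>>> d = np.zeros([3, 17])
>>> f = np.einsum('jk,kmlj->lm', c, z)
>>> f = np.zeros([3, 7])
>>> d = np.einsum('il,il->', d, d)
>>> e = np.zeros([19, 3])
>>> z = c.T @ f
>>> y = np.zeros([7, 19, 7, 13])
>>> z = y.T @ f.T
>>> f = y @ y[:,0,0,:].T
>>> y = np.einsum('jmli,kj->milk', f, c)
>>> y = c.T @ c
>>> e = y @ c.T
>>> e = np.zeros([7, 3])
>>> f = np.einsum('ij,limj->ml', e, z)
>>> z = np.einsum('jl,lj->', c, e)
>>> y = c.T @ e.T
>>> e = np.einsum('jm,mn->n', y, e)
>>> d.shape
()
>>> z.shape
()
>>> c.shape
(3, 7)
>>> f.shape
(19, 13)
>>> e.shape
(3,)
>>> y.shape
(7, 7)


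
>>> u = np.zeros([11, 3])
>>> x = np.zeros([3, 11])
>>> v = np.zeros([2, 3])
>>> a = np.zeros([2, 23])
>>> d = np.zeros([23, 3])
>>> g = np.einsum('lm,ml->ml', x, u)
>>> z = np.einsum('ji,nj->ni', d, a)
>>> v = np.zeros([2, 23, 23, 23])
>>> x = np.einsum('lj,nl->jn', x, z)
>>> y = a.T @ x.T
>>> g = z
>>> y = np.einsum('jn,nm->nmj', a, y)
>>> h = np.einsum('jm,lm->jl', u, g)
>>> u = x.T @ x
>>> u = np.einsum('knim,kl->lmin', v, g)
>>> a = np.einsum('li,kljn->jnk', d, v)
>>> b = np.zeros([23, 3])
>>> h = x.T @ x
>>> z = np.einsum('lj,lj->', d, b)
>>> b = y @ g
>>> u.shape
(3, 23, 23, 23)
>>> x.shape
(11, 2)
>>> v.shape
(2, 23, 23, 23)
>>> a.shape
(23, 23, 2)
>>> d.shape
(23, 3)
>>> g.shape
(2, 3)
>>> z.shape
()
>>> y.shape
(23, 11, 2)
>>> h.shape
(2, 2)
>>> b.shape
(23, 11, 3)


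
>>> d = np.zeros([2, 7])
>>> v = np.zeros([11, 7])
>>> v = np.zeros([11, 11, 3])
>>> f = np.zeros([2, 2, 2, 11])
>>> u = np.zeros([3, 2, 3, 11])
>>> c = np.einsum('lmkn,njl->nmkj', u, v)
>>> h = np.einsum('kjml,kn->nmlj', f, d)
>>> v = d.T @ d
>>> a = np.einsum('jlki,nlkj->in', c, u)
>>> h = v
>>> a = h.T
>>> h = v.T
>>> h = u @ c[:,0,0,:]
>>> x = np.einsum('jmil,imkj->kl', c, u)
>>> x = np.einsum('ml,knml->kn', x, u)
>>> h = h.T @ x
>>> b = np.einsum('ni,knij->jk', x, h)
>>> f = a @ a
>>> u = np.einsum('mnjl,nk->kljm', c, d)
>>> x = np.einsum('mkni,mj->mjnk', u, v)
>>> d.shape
(2, 7)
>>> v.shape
(7, 7)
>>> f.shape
(7, 7)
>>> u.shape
(7, 11, 3, 11)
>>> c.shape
(11, 2, 3, 11)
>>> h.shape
(11, 3, 2, 2)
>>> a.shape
(7, 7)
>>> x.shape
(7, 7, 3, 11)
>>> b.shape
(2, 11)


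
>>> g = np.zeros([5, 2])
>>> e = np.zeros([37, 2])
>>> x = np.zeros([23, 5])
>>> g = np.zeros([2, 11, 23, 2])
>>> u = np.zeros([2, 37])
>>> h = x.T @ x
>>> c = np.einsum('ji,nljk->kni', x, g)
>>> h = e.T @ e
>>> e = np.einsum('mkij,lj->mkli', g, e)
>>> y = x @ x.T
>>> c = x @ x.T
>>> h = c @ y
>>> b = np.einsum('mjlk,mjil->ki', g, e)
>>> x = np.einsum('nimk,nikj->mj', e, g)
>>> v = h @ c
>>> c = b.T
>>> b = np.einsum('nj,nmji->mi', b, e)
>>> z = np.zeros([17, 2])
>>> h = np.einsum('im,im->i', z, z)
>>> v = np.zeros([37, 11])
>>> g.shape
(2, 11, 23, 2)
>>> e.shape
(2, 11, 37, 23)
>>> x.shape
(37, 2)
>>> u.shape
(2, 37)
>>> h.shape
(17,)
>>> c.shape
(37, 2)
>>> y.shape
(23, 23)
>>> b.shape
(11, 23)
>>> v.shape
(37, 11)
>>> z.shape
(17, 2)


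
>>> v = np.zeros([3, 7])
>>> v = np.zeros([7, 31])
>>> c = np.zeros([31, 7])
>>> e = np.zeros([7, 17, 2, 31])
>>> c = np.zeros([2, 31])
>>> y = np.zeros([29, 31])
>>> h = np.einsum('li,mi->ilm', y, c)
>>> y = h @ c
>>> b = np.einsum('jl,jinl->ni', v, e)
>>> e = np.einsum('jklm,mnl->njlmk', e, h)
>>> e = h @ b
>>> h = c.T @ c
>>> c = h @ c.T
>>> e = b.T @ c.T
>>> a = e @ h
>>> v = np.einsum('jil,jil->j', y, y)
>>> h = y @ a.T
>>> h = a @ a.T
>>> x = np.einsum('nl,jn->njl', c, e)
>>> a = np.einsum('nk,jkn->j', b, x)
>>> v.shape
(31,)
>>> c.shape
(31, 2)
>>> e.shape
(17, 31)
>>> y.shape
(31, 29, 31)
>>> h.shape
(17, 17)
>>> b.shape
(2, 17)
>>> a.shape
(31,)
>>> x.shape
(31, 17, 2)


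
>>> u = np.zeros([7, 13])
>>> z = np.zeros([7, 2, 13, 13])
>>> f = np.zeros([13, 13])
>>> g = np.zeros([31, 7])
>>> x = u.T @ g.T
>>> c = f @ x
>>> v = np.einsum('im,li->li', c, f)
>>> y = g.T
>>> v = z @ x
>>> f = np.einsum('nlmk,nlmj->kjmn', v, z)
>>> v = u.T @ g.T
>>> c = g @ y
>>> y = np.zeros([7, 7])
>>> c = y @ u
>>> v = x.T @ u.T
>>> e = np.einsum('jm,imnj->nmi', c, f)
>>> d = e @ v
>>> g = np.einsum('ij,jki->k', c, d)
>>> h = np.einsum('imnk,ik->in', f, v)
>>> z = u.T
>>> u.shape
(7, 13)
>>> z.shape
(13, 7)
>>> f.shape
(31, 13, 13, 7)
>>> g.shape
(13,)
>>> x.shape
(13, 31)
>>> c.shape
(7, 13)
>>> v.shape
(31, 7)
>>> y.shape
(7, 7)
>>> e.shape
(13, 13, 31)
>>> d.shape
(13, 13, 7)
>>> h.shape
(31, 13)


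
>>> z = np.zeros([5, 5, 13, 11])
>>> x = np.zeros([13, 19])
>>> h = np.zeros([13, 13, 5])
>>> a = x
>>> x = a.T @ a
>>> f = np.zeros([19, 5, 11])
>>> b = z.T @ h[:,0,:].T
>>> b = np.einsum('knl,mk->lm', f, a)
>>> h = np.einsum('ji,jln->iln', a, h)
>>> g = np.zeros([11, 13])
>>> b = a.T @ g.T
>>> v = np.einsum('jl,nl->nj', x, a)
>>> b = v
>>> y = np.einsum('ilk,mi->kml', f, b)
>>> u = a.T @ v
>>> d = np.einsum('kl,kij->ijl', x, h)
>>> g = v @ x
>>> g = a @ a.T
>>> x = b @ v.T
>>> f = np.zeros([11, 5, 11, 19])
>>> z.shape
(5, 5, 13, 11)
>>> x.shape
(13, 13)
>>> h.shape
(19, 13, 5)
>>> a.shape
(13, 19)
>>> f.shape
(11, 5, 11, 19)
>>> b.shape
(13, 19)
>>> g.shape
(13, 13)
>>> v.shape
(13, 19)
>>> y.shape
(11, 13, 5)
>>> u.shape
(19, 19)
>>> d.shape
(13, 5, 19)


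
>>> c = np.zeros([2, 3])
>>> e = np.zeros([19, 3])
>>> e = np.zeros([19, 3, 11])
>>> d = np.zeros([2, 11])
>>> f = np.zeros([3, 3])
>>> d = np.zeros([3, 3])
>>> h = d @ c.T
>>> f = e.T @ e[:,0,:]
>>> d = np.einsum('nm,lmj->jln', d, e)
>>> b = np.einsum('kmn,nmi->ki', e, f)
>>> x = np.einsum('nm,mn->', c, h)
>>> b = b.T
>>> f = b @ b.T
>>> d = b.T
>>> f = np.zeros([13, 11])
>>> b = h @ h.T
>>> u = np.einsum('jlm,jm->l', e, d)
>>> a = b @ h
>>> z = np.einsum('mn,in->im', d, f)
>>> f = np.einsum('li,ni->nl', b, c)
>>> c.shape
(2, 3)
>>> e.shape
(19, 3, 11)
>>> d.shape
(19, 11)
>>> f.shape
(2, 3)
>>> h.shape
(3, 2)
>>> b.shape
(3, 3)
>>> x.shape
()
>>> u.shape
(3,)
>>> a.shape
(3, 2)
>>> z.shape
(13, 19)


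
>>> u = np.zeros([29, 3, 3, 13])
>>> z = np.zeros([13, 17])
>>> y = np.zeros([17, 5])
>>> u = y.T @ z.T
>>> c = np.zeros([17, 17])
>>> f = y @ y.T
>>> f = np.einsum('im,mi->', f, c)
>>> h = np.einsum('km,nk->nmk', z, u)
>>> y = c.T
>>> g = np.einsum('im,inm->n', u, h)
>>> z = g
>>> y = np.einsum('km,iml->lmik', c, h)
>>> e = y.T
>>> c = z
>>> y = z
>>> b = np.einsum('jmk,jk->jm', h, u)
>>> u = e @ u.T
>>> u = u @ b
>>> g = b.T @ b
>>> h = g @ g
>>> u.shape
(17, 5, 17, 17)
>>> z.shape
(17,)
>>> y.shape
(17,)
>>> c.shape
(17,)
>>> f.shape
()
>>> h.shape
(17, 17)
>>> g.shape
(17, 17)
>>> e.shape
(17, 5, 17, 13)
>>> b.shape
(5, 17)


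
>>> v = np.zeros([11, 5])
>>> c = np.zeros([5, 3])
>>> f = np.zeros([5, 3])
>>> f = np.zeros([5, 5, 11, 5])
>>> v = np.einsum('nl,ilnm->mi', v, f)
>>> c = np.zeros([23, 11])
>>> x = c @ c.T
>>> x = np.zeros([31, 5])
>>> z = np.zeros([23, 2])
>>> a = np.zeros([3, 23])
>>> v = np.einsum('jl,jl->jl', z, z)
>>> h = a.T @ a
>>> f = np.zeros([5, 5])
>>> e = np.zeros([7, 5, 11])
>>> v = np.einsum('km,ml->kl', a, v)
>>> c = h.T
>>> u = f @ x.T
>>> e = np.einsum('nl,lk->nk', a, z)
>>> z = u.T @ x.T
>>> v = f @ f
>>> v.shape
(5, 5)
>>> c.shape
(23, 23)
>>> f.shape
(5, 5)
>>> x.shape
(31, 5)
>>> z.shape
(31, 31)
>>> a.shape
(3, 23)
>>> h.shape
(23, 23)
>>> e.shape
(3, 2)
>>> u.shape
(5, 31)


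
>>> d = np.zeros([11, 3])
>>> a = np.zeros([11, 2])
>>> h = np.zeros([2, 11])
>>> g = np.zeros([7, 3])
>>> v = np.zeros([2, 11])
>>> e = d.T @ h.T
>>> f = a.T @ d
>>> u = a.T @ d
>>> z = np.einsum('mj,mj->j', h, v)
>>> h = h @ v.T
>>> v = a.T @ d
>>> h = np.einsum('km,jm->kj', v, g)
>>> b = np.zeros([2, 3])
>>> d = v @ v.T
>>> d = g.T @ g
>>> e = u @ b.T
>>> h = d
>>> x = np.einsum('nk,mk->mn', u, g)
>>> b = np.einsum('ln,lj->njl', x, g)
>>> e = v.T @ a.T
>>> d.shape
(3, 3)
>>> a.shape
(11, 2)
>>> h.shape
(3, 3)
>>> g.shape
(7, 3)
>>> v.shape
(2, 3)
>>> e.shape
(3, 11)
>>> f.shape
(2, 3)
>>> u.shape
(2, 3)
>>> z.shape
(11,)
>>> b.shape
(2, 3, 7)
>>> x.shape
(7, 2)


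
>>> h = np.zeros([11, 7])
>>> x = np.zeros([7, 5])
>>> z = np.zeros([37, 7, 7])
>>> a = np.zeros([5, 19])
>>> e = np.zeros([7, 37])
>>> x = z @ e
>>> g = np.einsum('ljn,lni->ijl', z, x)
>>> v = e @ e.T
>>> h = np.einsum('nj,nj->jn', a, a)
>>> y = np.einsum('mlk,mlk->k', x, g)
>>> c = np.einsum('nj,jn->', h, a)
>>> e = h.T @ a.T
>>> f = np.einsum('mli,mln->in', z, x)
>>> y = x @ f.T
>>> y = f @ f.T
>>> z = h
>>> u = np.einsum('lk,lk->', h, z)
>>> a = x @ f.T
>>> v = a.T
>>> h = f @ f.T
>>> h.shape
(7, 7)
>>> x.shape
(37, 7, 37)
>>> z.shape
(19, 5)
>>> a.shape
(37, 7, 7)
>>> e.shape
(5, 5)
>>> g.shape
(37, 7, 37)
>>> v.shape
(7, 7, 37)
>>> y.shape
(7, 7)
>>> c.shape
()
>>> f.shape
(7, 37)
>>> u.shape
()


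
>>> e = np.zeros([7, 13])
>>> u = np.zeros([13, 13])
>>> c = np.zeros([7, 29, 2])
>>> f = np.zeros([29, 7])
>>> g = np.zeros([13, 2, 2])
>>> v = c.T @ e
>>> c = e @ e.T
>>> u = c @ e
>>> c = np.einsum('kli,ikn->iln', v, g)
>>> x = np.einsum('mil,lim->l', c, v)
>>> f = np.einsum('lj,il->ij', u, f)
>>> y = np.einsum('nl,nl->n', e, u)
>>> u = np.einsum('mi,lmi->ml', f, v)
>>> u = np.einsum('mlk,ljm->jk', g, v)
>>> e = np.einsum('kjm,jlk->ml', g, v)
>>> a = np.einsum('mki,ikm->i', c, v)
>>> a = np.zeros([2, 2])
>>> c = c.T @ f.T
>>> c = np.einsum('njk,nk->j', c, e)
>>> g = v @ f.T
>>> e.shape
(2, 29)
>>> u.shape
(29, 2)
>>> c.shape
(29,)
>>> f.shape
(29, 13)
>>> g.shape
(2, 29, 29)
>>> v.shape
(2, 29, 13)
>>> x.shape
(2,)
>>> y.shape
(7,)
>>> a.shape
(2, 2)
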